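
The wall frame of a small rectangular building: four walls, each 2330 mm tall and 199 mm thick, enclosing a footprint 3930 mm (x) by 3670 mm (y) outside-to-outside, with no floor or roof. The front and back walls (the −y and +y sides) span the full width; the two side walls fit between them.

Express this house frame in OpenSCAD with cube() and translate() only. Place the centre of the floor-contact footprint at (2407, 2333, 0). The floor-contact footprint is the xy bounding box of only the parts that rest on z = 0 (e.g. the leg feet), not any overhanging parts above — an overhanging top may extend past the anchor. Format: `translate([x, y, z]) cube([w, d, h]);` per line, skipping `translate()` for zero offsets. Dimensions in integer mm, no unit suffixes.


translate([442, 498, 0]) cube([3930, 199, 2330]);
translate([442, 3969, 0]) cube([3930, 199, 2330]);
translate([442, 697, 0]) cube([199, 3272, 2330]);
translate([4173, 697, 0]) cube([199, 3272, 2330]);


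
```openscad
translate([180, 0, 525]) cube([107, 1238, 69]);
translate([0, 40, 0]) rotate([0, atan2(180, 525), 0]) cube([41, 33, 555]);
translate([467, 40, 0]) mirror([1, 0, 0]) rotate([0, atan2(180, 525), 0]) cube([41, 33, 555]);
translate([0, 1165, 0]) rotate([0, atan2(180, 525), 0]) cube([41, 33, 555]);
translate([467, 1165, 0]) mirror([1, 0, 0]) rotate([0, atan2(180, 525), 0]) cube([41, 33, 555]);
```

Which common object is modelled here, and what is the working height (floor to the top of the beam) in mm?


A sawhorse. The overall height is 594 mm.

A beam across two mirrored pairs of raked legs — a sawhorse. The beam's underside is at z = 525 (matching the legs' vertical rise in atan2(180, 525)) and the beam is 69 mm tall, so its top is at 525 + 69 = 594 mm. The raked legs top out at the beam's underside, so that is the highest point.


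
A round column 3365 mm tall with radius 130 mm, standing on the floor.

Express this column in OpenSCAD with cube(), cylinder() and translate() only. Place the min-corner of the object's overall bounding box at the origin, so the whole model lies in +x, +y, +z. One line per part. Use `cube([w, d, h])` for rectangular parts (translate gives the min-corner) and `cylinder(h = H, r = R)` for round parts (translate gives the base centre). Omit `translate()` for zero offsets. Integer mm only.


translate([130, 130, 0]) cylinder(h = 3365, r = 130);


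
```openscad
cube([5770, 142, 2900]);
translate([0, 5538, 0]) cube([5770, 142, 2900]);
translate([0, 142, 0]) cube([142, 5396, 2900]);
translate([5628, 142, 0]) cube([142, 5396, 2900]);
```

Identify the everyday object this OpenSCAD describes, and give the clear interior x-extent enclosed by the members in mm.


A house (or room) frame. The interior width is 5486 mm.

Four 2900 mm walls enclosing a rectangle with no floor or roof — a room or house frame. Outside width is 5770 mm and wall thickness is 142 mm, so the interior width is 5770 − 2 × 142 = 5486 mm.


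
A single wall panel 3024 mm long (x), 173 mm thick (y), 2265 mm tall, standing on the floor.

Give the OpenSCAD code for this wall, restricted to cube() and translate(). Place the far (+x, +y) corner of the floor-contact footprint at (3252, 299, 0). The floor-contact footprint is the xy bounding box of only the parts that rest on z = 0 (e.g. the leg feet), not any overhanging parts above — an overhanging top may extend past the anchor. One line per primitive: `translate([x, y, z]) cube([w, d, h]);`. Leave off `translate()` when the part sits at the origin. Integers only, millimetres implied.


translate([228, 126, 0]) cube([3024, 173, 2265]);


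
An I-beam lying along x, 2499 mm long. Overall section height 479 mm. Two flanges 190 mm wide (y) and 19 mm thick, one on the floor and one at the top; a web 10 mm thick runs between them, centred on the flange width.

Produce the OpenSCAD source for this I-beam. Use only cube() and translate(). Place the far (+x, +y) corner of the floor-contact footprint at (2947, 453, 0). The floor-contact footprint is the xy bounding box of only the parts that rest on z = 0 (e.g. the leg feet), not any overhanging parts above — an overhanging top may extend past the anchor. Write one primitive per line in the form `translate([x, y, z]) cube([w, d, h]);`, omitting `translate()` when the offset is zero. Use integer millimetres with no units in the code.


translate([448, 263, 0]) cube([2499, 190, 19]);
translate([448, 353, 19]) cube([2499, 10, 441]);
translate([448, 263, 460]) cube([2499, 190, 19]);


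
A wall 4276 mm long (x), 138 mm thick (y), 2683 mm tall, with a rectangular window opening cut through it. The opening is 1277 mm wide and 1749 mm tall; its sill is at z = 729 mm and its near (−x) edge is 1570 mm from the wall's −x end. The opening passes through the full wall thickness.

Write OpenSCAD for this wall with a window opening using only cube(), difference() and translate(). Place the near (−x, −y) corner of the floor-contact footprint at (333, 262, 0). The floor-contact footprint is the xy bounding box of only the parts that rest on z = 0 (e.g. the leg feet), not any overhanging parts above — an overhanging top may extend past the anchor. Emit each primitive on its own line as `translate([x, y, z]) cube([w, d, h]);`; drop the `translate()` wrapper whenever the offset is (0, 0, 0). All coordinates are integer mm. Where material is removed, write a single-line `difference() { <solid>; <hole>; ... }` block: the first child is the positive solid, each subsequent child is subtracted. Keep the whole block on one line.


difference() { translate([333, 262, 0]) cube([4276, 138, 2683]); translate([1903, 262, 729]) cube([1277, 138, 1749]); }


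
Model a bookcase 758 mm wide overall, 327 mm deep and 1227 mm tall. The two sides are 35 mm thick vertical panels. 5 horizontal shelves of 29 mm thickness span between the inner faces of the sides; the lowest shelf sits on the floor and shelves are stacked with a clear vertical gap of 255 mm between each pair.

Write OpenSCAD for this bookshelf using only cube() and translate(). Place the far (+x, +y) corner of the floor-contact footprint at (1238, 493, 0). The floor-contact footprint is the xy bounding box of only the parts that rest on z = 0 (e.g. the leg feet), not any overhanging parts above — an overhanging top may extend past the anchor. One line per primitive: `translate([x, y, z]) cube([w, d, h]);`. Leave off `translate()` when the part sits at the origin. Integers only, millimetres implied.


translate([480, 166, 0]) cube([35, 327, 1227]);
translate([1203, 166, 0]) cube([35, 327, 1227]);
translate([515, 166, 0]) cube([688, 327, 29]);
translate([515, 166, 284]) cube([688, 327, 29]);
translate([515, 166, 568]) cube([688, 327, 29]);
translate([515, 166, 852]) cube([688, 327, 29]);
translate([515, 166, 1136]) cube([688, 327, 29]);


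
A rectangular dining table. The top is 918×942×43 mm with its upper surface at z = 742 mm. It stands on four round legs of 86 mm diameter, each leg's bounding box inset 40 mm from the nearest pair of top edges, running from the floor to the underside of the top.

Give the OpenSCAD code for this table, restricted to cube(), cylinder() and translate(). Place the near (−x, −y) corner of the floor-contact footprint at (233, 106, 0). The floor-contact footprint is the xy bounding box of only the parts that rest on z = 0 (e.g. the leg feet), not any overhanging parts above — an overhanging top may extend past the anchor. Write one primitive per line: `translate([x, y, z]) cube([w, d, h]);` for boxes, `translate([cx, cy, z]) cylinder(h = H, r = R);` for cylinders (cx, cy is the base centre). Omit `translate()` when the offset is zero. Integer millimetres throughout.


translate([193, 66, 699]) cube([918, 942, 43]);
translate([276, 149, 0]) cylinder(h = 699, r = 43);
translate([1028, 149, 0]) cylinder(h = 699, r = 43);
translate([276, 925, 0]) cylinder(h = 699, r = 43);
translate([1028, 925, 0]) cylinder(h = 699, r = 43);


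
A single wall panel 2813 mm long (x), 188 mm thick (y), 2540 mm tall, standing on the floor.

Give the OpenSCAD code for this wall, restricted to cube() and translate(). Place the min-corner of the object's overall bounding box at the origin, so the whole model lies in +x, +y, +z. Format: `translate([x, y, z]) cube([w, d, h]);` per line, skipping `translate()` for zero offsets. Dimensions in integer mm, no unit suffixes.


cube([2813, 188, 2540]);


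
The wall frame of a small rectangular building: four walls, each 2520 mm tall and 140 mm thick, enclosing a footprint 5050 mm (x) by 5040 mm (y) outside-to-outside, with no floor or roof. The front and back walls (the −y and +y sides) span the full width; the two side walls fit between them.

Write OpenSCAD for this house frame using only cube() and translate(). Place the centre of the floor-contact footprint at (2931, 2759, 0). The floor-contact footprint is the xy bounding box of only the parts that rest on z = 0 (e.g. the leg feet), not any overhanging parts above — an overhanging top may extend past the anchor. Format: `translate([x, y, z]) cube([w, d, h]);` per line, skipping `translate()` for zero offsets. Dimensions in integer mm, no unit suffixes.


translate([406, 239, 0]) cube([5050, 140, 2520]);
translate([406, 5139, 0]) cube([5050, 140, 2520]);
translate([406, 379, 0]) cube([140, 4760, 2520]);
translate([5316, 379, 0]) cube([140, 4760, 2520]);


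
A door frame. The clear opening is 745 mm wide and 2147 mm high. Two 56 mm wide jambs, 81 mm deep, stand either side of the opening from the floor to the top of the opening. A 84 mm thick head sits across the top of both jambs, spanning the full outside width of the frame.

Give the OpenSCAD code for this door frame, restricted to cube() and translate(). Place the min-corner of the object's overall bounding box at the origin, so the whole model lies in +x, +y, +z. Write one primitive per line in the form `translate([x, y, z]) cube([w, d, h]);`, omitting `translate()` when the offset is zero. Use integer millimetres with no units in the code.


cube([56, 81, 2147]);
translate([801, 0, 0]) cube([56, 81, 2147]);
translate([0, 0, 2147]) cube([857, 81, 84]);


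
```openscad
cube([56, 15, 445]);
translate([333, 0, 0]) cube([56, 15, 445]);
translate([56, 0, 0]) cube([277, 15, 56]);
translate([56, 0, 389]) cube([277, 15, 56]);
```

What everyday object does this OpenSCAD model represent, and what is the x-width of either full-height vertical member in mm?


A picture frame. The border width is 56 mm.

Four thin pieces enclosing a rectangular opening — a picture frame. The two full-height stiles are 445 mm tall; the top rail sits at z = 389 and is 56 mm tall, so the border above the opening is 445 − 389 = 56 mm, matching the stile x-width.


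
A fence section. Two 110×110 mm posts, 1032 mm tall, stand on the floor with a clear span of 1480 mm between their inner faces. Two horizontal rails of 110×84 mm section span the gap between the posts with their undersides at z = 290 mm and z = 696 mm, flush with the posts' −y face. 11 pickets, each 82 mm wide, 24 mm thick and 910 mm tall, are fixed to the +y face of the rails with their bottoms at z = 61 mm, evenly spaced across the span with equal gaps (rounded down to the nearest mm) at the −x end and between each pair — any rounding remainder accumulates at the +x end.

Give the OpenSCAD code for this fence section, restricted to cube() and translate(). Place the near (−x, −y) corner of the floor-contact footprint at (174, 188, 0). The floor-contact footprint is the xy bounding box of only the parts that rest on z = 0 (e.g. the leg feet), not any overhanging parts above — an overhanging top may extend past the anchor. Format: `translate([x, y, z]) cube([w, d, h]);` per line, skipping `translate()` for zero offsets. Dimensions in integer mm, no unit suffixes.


translate([174, 188, 0]) cube([110, 110, 1032]);
translate([1764, 188, 0]) cube([110, 110, 1032]);
translate([284, 188, 290]) cube([1480, 110, 84]);
translate([284, 188, 696]) cube([1480, 110, 84]);
translate([332, 298, 61]) cube([82, 24, 910]);
translate([462, 298, 61]) cube([82, 24, 910]);
translate([592, 298, 61]) cube([82, 24, 910]);
translate([722, 298, 61]) cube([82, 24, 910]);
translate([852, 298, 61]) cube([82, 24, 910]);
translate([982, 298, 61]) cube([82, 24, 910]);
translate([1112, 298, 61]) cube([82, 24, 910]);
translate([1242, 298, 61]) cube([82, 24, 910]);
translate([1372, 298, 61]) cube([82, 24, 910]);
translate([1502, 298, 61]) cube([82, 24, 910]);
translate([1632, 298, 61]) cube([82, 24, 910]);


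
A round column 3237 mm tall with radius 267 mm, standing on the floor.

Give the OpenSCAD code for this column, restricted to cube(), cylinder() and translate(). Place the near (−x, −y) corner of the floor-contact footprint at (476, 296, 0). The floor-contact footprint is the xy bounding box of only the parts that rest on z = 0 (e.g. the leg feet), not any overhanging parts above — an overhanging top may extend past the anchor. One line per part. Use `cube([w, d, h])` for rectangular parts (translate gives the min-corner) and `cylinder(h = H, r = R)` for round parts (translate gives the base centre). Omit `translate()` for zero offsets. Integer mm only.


translate([743, 563, 0]) cylinder(h = 3237, r = 267);


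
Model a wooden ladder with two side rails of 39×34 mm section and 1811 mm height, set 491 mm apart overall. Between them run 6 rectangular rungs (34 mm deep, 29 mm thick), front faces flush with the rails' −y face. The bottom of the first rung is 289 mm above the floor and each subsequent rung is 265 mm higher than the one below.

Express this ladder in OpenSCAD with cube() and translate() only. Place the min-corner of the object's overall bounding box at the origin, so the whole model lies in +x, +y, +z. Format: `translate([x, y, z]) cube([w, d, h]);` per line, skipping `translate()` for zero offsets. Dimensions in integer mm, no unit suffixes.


// rung span = 491 - 2*39 = 413
// rung[k] z = 289 + k*265
cube([39, 34, 1811]);
translate([452, 0, 0]) cube([39, 34, 1811]);
translate([39, 0, 289]) cube([413, 34, 29]);
translate([39, 0, 554]) cube([413, 34, 29]);
translate([39, 0, 819]) cube([413, 34, 29]);
translate([39, 0, 1084]) cube([413, 34, 29]);
translate([39, 0, 1349]) cube([413, 34, 29]);
translate([39, 0, 1614]) cube([413, 34, 29]);


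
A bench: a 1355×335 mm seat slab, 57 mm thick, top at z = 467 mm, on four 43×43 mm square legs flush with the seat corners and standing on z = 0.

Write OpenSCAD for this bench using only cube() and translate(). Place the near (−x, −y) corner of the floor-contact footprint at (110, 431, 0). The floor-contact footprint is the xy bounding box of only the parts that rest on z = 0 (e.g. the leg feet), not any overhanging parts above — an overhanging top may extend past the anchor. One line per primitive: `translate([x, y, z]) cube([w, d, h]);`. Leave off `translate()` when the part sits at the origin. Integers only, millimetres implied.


translate([110, 431, 410]) cube([1355, 335, 57]);
translate([110, 431, 0]) cube([43, 43, 410]);
translate([110, 723, 0]) cube([43, 43, 410]);
translate([1422, 431, 0]) cube([43, 43, 410]);
translate([1422, 723, 0]) cube([43, 43, 410]);


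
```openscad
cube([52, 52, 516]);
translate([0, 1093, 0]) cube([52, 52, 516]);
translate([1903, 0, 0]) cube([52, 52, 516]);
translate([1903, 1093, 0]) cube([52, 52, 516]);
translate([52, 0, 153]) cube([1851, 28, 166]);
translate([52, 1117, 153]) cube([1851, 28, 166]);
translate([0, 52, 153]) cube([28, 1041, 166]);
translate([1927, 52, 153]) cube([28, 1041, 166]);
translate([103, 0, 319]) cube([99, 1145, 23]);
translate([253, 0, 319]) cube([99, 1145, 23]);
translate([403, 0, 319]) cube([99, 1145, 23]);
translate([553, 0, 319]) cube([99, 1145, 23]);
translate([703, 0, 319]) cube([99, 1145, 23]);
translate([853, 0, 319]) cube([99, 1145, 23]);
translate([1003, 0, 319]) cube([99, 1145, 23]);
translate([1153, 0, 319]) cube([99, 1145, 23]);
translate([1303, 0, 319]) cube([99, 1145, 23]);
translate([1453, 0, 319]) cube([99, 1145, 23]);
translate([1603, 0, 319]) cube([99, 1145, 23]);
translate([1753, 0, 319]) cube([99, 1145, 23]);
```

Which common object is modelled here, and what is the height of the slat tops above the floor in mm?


A bed frame. The slat-top height is 342 mm.

Four posts, four rails, and a row of slats — a bed frame. Slats sit on the rails at z = 153 + 166 = 319; with slat thickness 23, the top is 342 mm.


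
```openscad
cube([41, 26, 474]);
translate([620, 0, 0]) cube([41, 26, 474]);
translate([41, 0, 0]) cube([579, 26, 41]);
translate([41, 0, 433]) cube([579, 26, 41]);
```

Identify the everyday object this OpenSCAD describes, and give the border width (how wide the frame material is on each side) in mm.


A picture frame. The border width is 41 mm.

Four thin pieces enclosing a rectangular opening — a picture frame. The two full-height stiles are 474 mm tall; the top rail sits at z = 433 and is 41 mm tall, so the border above the opening is 474 − 433 = 41 mm, matching the stile x-width.


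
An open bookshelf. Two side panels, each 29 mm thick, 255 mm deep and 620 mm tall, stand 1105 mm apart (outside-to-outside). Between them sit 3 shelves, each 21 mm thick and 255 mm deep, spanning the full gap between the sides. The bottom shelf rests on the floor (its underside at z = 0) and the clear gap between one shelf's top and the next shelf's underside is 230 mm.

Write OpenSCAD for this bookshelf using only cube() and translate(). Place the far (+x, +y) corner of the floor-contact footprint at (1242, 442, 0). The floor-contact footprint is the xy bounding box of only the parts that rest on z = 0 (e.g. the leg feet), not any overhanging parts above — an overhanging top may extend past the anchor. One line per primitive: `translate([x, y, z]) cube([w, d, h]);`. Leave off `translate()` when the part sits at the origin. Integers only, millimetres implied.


translate([137, 187, 0]) cube([29, 255, 620]);
translate([1213, 187, 0]) cube([29, 255, 620]);
translate([166, 187, 0]) cube([1047, 255, 21]);
translate([166, 187, 251]) cube([1047, 255, 21]);
translate([166, 187, 502]) cube([1047, 255, 21]);


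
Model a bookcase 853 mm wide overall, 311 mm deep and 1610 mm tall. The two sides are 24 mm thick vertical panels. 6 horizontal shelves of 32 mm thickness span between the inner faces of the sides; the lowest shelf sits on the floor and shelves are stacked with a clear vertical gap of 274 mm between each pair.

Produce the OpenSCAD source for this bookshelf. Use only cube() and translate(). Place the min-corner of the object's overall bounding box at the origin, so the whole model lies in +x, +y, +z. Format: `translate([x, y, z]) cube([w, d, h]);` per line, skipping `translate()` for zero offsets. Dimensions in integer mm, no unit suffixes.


cube([24, 311, 1610]);
translate([829, 0, 0]) cube([24, 311, 1610]);
translate([24, 0, 0]) cube([805, 311, 32]);
translate([24, 0, 306]) cube([805, 311, 32]);
translate([24, 0, 612]) cube([805, 311, 32]);
translate([24, 0, 918]) cube([805, 311, 32]);
translate([24, 0, 1224]) cube([805, 311, 32]);
translate([24, 0, 1530]) cube([805, 311, 32]);


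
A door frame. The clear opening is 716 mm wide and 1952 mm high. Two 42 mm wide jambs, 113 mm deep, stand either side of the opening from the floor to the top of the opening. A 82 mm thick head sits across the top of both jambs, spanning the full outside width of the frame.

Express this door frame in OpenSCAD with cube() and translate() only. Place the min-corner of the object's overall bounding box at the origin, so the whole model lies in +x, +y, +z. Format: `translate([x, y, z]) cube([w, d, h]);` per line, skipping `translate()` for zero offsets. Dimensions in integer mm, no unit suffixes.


cube([42, 113, 1952]);
translate([758, 0, 0]) cube([42, 113, 1952]);
translate([0, 0, 1952]) cube([800, 113, 82]);


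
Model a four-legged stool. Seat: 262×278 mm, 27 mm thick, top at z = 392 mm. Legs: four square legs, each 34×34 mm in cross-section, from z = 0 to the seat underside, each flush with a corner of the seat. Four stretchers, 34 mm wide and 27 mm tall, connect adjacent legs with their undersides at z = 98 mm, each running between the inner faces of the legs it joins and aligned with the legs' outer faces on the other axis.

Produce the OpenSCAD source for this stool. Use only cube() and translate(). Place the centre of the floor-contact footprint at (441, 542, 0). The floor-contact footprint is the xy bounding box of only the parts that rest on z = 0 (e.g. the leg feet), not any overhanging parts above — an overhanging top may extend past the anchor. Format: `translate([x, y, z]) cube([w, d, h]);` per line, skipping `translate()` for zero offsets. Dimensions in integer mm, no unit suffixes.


translate([310, 403, 365]) cube([262, 278, 27]);
translate([310, 403, 0]) cube([34, 34, 365]);
translate([538, 403, 0]) cube([34, 34, 365]);
translate([310, 647, 0]) cube([34, 34, 365]);
translate([538, 647, 0]) cube([34, 34, 365]);
translate([344, 403, 98]) cube([194, 34, 27]);
translate([344, 647, 98]) cube([194, 34, 27]);
translate([310, 437, 98]) cube([34, 210, 27]);
translate([538, 437, 98]) cube([34, 210, 27]);


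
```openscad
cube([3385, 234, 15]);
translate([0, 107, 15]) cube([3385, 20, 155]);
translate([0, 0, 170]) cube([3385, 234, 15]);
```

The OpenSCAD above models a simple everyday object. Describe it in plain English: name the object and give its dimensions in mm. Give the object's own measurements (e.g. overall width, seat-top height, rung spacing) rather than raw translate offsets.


An I-beam lying along x, 3385 mm long. Overall section height 185 mm. Two flanges 234 mm wide (y) and 15 mm thick, one on the floor and one at the top; a web 20 mm thick runs between them, centred on the flange width.


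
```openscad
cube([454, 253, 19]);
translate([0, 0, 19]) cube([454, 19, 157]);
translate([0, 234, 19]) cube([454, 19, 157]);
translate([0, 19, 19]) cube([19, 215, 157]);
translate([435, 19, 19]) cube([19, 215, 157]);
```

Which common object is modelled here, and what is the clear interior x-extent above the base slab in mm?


An open box. The internal width is 416 mm.

A 454×253 base slab with four walls standing on it — an open box. The base is 454 mm wide and the walls are 19 mm thick, so the internal width is 454 − 2 × 19 = 416 mm.


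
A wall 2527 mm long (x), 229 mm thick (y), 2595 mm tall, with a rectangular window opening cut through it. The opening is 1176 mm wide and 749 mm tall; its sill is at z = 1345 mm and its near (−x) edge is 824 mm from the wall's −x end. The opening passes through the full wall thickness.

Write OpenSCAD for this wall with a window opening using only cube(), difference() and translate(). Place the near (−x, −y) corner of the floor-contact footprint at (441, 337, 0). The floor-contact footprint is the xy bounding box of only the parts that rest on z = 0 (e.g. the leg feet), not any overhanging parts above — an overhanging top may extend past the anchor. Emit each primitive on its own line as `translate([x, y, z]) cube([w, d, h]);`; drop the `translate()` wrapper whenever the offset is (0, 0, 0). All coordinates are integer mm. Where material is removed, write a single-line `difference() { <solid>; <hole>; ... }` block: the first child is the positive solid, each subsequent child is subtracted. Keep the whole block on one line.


difference() { translate([441, 337, 0]) cube([2527, 229, 2595]); translate([1265, 337, 1345]) cube([1176, 229, 749]); }


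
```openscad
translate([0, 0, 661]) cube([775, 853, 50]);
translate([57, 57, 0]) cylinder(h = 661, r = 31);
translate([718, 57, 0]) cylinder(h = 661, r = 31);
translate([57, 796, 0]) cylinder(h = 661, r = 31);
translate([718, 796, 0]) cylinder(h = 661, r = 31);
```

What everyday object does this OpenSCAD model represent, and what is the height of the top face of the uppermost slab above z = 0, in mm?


A table. The table height is 711 mm.

A 775×853×50 slab sits at z = 661 on four Ø62 mm round legs — a table. The top surface is at 661 + 50 = 711 mm.


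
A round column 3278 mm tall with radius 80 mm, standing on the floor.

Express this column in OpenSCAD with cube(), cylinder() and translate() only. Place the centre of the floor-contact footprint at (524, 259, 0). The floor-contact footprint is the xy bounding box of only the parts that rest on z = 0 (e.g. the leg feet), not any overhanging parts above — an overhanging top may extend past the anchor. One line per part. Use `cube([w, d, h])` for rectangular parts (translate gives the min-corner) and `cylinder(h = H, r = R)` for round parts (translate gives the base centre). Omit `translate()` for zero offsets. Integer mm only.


translate([524, 259, 0]) cylinder(h = 3278, r = 80);


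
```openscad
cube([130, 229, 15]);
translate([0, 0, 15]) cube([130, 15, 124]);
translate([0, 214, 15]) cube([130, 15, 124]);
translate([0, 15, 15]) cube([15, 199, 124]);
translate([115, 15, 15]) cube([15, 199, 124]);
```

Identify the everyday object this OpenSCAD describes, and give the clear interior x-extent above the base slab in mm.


An open box. The internal width is 100 mm.

A 130×229 base slab with four walls standing on it — an open box. The base is 130 mm wide and the walls are 15 mm thick, so the internal width is 130 − 2 × 15 = 100 mm.


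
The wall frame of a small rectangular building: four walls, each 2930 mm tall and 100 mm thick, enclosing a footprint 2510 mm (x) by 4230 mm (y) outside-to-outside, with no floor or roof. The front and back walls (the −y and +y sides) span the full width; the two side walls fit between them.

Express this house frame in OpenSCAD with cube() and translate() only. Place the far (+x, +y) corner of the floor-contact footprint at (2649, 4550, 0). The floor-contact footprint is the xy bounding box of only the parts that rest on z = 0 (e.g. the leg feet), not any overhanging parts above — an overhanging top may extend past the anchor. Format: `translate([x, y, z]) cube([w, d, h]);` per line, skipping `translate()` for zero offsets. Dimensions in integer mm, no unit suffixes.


translate([139, 320, 0]) cube([2510, 100, 2930]);
translate([139, 4450, 0]) cube([2510, 100, 2930]);
translate([139, 420, 0]) cube([100, 4030, 2930]);
translate([2549, 420, 0]) cube([100, 4030, 2930]);


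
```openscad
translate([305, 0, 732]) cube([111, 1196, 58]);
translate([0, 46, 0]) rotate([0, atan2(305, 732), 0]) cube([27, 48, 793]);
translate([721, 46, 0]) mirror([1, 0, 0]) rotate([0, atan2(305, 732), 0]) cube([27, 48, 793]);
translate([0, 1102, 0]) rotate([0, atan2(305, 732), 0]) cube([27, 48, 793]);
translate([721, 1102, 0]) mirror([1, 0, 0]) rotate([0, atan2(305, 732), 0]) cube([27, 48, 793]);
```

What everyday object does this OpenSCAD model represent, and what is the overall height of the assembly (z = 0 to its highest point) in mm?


A sawhorse. The overall height is 790 mm.

A beam across two mirrored pairs of raked legs — a sawhorse. The beam's underside is at z = 732 (matching the legs' vertical rise in atan2(305, 732)) and the beam is 58 mm tall, so its top is at 732 + 58 = 790 mm. The raked legs top out at the beam's underside, so that is the highest point.


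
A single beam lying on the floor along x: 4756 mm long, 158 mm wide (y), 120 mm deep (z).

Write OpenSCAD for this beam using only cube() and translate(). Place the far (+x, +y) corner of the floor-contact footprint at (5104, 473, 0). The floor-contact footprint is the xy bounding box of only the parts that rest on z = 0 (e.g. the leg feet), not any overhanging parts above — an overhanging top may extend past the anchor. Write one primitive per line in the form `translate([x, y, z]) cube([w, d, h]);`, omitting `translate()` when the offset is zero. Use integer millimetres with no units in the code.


translate([348, 315, 0]) cube([4756, 158, 120]);


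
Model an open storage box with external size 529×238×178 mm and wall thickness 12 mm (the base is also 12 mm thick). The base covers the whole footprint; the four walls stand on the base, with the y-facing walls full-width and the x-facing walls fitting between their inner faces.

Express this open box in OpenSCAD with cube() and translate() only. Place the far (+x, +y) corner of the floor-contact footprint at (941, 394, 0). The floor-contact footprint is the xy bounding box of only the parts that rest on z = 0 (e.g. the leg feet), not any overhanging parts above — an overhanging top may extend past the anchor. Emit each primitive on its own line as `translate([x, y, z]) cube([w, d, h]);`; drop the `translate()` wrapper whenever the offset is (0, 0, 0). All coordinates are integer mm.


translate([412, 156, 0]) cube([529, 238, 12]);
translate([412, 156, 12]) cube([529, 12, 166]);
translate([412, 382, 12]) cube([529, 12, 166]);
translate([412, 168, 12]) cube([12, 214, 166]);
translate([929, 168, 12]) cube([12, 214, 166]);


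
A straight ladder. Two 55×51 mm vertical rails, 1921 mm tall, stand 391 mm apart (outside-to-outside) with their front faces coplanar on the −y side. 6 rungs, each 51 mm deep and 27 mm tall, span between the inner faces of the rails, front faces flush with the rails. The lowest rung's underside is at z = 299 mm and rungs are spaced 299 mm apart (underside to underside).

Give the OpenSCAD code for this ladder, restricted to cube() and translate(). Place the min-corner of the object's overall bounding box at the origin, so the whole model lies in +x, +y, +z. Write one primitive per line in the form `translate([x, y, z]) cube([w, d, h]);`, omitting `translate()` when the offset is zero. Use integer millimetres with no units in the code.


// rung span = 391 - 2*55 = 281
// rung[k] z = 299 + k*299
cube([55, 51, 1921]);
translate([336, 0, 0]) cube([55, 51, 1921]);
translate([55, 0, 299]) cube([281, 51, 27]);
translate([55, 0, 598]) cube([281, 51, 27]);
translate([55, 0, 897]) cube([281, 51, 27]);
translate([55, 0, 1196]) cube([281, 51, 27]);
translate([55, 0, 1495]) cube([281, 51, 27]);
translate([55, 0, 1794]) cube([281, 51, 27]);


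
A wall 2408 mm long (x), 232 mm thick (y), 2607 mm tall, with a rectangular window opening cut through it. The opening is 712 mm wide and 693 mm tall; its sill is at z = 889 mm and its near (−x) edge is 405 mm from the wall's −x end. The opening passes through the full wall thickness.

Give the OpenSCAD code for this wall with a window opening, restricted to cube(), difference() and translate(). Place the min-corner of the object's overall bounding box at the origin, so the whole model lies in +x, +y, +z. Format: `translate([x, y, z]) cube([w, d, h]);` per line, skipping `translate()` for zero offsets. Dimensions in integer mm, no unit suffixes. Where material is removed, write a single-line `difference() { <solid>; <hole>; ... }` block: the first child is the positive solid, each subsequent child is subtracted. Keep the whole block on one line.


difference() { cube([2408, 232, 2607]); translate([405, 0, 889]) cube([712, 232, 693]); }


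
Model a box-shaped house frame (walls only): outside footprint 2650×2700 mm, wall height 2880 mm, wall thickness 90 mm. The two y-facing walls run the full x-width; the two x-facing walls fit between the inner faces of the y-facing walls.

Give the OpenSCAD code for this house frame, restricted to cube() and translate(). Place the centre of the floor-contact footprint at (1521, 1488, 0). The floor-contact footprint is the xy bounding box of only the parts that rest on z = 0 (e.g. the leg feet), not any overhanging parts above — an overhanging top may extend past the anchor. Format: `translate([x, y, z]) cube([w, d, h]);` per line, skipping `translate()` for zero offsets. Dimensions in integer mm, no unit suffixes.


translate([196, 138, 0]) cube([2650, 90, 2880]);
translate([196, 2748, 0]) cube([2650, 90, 2880]);
translate([196, 228, 0]) cube([90, 2520, 2880]);
translate([2756, 228, 0]) cube([90, 2520, 2880]);


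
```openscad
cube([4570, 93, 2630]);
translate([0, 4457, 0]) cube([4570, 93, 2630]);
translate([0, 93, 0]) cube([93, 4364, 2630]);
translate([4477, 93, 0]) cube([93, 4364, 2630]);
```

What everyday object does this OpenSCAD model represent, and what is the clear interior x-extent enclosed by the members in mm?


A house (or room) frame. The interior width is 4384 mm.

Four 2630 mm walls enclosing a rectangle with no floor or roof — a room or house frame. Outside width is 4570 mm and wall thickness is 93 mm, so the interior width is 4570 − 2 × 93 = 4384 mm.


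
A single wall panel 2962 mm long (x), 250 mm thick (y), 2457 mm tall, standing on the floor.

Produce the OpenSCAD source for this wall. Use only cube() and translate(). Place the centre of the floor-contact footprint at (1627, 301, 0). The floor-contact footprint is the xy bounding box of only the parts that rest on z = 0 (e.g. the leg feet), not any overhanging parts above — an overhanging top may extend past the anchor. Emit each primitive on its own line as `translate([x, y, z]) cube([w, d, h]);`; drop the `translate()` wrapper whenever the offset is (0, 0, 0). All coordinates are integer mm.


translate([146, 176, 0]) cube([2962, 250, 2457]);


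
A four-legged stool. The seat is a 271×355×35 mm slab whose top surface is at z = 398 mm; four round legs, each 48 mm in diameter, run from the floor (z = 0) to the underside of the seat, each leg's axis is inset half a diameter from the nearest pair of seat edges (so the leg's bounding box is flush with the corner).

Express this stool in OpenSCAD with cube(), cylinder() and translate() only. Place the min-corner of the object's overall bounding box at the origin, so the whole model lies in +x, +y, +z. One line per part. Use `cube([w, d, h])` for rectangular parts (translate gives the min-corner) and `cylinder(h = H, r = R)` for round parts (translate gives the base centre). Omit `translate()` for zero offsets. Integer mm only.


translate([0, 0, 363]) cube([271, 355, 35]);
translate([24, 24, 0]) cylinder(h = 363, r = 24);
translate([247, 24, 0]) cylinder(h = 363, r = 24);
translate([24, 331, 0]) cylinder(h = 363, r = 24);
translate([247, 331, 0]) cylinder(h = 363, r = 24);


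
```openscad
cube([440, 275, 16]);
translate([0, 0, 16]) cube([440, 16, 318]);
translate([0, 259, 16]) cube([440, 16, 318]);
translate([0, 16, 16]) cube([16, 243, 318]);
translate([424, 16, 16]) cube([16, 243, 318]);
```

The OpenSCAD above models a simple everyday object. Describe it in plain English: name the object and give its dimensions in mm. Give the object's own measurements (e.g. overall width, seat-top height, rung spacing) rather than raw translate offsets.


An open-topped rectangular box: outside dimensions 440×275×334 mm, with a uniform wall and base thickness of 16 mm. The base is a full 440×275 slab on the floor; four walls sit on top of the base. The front and back walls (the −y and +y sides) span the full width; the two side walls fit between them.


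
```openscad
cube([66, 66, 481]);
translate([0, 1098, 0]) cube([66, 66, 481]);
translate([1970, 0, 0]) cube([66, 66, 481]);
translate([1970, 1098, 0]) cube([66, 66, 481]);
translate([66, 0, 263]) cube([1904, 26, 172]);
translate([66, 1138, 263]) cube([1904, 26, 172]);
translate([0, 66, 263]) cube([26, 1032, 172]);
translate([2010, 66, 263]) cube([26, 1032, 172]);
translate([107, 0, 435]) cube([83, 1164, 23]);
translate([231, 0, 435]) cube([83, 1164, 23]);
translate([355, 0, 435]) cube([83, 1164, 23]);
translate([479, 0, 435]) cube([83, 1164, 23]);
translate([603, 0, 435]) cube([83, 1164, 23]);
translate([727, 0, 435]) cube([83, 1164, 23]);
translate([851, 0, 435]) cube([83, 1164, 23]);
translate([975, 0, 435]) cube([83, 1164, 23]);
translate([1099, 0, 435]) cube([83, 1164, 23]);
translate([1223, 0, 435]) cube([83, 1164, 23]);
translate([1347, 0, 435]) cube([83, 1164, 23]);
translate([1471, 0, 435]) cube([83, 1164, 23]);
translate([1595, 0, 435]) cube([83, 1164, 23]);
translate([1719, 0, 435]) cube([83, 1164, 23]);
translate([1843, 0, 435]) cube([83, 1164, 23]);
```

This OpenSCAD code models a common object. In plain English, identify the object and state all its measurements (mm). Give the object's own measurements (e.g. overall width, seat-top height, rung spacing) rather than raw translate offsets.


A bed frame 2036 mm long (x) by 1164 mm wide (y). Four 66×66 mm corner posts, 481 mm tall, at the corners of the footprint. Four rails of 26 mm thickness and 172 mm height run between adjacent posts with their undersides at z = 263 mm, their outer faces flush with the outside of the frame (the two x-running rails run between the posts' inner faces; the two y-running rails run between the posts' inner faces). 15 slats, each 83 mm wide (x) and 23 mm thick, lie across the top of the two x-running rails, running the full 1164 mm width of the frame in y; along x they sit between the end posts with a 41 mm gap after the −x posts and between neighbouring slats, leaving 44 mm before the +x posts.


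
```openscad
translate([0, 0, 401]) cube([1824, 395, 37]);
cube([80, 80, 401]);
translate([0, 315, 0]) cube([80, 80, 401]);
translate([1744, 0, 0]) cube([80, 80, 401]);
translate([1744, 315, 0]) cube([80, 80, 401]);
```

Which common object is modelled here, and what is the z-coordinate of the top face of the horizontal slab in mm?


A bench. The seat-top height is 438 mm.

A long slab on four corner posts — a bench. The slab sits at z = 401 with thickness 37, so the top is 401 + 37 = 438 mm.


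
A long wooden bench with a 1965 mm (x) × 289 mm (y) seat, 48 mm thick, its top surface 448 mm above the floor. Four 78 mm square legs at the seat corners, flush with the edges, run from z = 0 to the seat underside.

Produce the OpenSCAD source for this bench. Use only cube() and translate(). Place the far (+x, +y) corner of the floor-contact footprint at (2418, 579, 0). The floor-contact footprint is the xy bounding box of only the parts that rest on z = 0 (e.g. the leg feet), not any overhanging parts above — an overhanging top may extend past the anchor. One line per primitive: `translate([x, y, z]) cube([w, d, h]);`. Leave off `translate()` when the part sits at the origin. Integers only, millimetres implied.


translate([453, 290, 400]) cube([1965, 289, 48]);
translate([453, 290, 0]) cube([78, 78, 400]);
translate([453, 501, 0]) cube([78, 78, 400]);
translate([2340, 290, 0]) cube([78, 78, 400]);
translate([2340, 501, 0]) cube([78, 78, 400]);


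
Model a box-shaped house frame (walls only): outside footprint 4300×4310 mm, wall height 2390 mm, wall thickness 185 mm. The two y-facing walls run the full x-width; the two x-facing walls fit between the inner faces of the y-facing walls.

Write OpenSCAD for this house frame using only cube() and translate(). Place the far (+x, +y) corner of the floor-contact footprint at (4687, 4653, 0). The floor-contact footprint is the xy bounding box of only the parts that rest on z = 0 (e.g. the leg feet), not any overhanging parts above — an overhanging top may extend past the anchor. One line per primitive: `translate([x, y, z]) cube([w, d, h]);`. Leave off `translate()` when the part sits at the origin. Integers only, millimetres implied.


translate([387, 343, 0]) cube([4300, 185, 2390]);
translate([387, 4468, 0]) cube([4300, 185, 2390]);
translate([387, 528, 0]) cube([185, 3940, 2390]);
translate([4502, 528, 0]) cube([185, 3940, 2390]);


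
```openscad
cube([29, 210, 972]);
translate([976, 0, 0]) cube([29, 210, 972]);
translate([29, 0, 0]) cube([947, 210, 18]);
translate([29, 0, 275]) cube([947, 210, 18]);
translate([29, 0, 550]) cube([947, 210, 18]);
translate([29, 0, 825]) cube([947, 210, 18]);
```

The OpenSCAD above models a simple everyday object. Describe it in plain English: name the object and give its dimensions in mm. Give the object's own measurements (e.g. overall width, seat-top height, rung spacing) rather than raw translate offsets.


An open bookshelf. Two side panels, each 29 mm thick, 210 mm deep and 972 mm tall, stand 1005 mm apart (outside-to-outside). Between them sit 4 shelves, each 18 mm thick and 210 mm deep, spanning the full gap between the sides. The bottom shelf rests on the floor (its underside at z = 0) and the clear gap between one shelf's top and the next shelf's underside is 257 mm.
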